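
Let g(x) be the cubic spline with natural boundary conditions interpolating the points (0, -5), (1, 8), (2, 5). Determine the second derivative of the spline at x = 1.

With M_i denoting the second derivative at x_i, h_i = 1, 1, and Δ_i = (y_(i+1) − y_i)/h_i = 13, -3:
  1·M_0 + 4·M_1 + 1·M_2 = 6(Δ_1 - Δ_0) = -96
Natural end conditions: M_0 = M_2 = 0.
Solving: M_0 = 0, M_1 = -24, M_2 = 0.

-24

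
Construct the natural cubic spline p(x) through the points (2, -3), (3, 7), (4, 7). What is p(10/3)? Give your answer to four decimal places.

Put σ_i = p'' at the i-th knot. Here h = (1, 1) and Δ = (10, 0), so the interior equations h_(i-1)·σ_(i-1) + 2(h_(i-1)+h_i)·σ_i + h_i·σ_(i+1) = 6(Δ_i − Δ_(i-1)) read
  1·σ_0 + 4·σ_1 + 1·σ_2 = 6(Δ_1 - Δ_0) = -60
Natural end conditions: σ_0 = σ_2 = 0.
Solving: σ_0 = 0, σ_1 = -15, σ_2 = 0.
On [3, 4], p(x) = 7 + 5·(x - 3) - 15/2·(x - 3)² + 5/2·(x - 3)³.
With (x - 3) = 1/3: p(10/3) = 214/27.

7.9259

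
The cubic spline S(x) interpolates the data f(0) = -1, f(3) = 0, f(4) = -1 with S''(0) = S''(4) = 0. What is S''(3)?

Put m_i = S'' at the i-th knot. Here h = (3, 1) and Δ = (1/3, -1), so the interior equations h_(i-1)·m_(i-1) + 2(h_(i-1)+h_i)·m_i + h_i·m_(i+1) = 6(Δ_i − Δ_(i-1)) read
  3·m_0 + 8·m_1 + 1·m_2 = 6(Δ_1 - Δ_0) = -8
Natural end conditions: m_0 = m_2 = 0.
Solving the tridiagonal system: m_0 = 0, m_1 = -1, m_2 = 0.

-1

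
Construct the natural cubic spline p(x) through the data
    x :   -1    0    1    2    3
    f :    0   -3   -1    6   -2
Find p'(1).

7

With m_i denoting the second derivative at x_i, h_i = 1, 1, 1, 1, and Δ_i = (y_(i+1) − y_i)/h_i = -3, 2, 7, -8:
  1·m_0 + 4·m_1 + 1·m_2 = 6(Δ_1 - Δ_0) = 30
  1·m_1 + 4·m_2 + 1·m_3 = 6(Δ_2 - Δ_1) = 30
  1·m_2 + 4·m_3 + 1·m_4 = 6(Δ_3 - Δ_2) = -90
Natural end conditions: m_0 = m_4 = 0.
Solving: m_0 = 0, m_1 = 30/7, m_2 = 90/7, m_3 = -180/7, m_4 = 0.
On [1, 2], p'(x) = b_2 + 2c_2·(x - 1) + 3d_2·(x - 1)² with b_2 = Δ_2 - h_2(2m_2 + m_3)/6 = 7, c_2 = m_2/2 = 45/7, d_2 = (m_3 - m_2)/(6h_2) = -45/7. So p'(1) = 7.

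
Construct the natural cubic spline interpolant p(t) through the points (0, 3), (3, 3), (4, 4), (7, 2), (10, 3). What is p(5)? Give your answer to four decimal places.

With m_i denoting the second derivative at x_i, h_i = 3, 1, 3, 3, and Δ_i = (y_(i+1) − y_i)/h_i = 0, 1, -2/3, 1/3:
  3·m_0 + 8·m_1 + 1·m_2 = 6(Δ_1 - Δ_0) = 6
  1·m_1 + 8·m_2 + 3·m_3 = 6(Δ_2 - Δ_1) = -10
  3·m_2 + 12·m_3 + 3·m_4 = 6(Δ_3 - Δ_2) = 6
Natural end conditions: m_0 = m_4 = 0.
Solving: m_0 = 0, m_1 = 55/57, m_2 = -98/57, m_3 = 53/57, m_4 = 0.
On [4, 7], p(t) = 4 + 67/114·(t - 4) - 49/57·(t - 4)² + 151/1026·(t - 4)³.
With (t - 4) = 1: p(5) = 1988/513.

3.8752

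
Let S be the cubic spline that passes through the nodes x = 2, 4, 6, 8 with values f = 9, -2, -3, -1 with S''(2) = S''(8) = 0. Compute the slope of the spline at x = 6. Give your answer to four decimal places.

With M_i denoting the second derivative at x_i, h_i = 2, 2, 2, and Δ_i = (y_(i+1) − y_i)/h_i = -11/2, -1/2, 1:
  2·M_0 + 8·M_1 + 2·M_2 = 6(Δ_1 - Δ_0) = 30
  2·M_1 + 8·M_2 + 2·M_3 = 6(Δ_2 - Δ_1) = 9
Natural end conditions: M_0 = M_3 = 0.
Forward elimination and back-substitution give M_0 = 0, M_1 = 37/10, M_2 = 1/5, M_3 = 0.
On [6, 8], S'(x) = b_2 + 2c_2·(x - 6) + 3d_2·(x - 6)² with b_2 = Δ_2 - h_2(2M_2 + M_3)/6 = 13/15, c_2 = M_2/2 = 1/10, d_2 = (M_3 - M_2)/(6h_2) = -1/60. So S'(6) = 13/15.

0.8667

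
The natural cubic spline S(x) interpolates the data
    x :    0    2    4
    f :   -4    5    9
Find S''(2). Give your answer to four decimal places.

-1.8750

With M_i denoting the second derivative at x_i, h_i = 2, 2, and Δ_i = (y_(i+1) − y_i)/h_i = 9/2, 2:
  2·M_0 + 8·M_1 + 2·M_2 = 6(Δ_1 - Δ_0) = -15
Natural end conditions: M_0 = M_2 = 0.
Forward elimination and back-substitution give M_0 = 0, M_1 = -15/8, M_2 = 0.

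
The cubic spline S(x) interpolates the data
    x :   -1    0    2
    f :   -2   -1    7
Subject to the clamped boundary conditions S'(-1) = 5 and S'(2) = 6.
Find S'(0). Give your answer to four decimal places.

0.3333

With M_i denoting the second derivative at x_i, h_i = 1, 2, and Δ_i = (y_(i+1) − y_i)/h_i = 1, 4:
  1·M_0 + 6·M_1 + 2·M_2 = 6(Δ_1 - Δ_0) = 18
Clamped end conditions give two more equations: 2h_0·M_0 + h_0·M_1 = 6(Δ_0 - S'(-1)) = -24 and h_1·M_1 + 2h_1·M_2 = 6(S'(2) - Δ_1) = 12.
Hence M_0 = -44/3, M_1 = 16/3, M_2 = 1/3.
On [0, 2], S'(x) = b_1 + 2c_1·x + 3d_1·x² with b_1 = Δ_1 - h_1(2M_1 + M_2)/6 = 1/3, c_1 = M_1/2 = 8/3, d_1 = (M_2 - M_1)/(6h_1) = -5/12. So S'(0) = 1/3.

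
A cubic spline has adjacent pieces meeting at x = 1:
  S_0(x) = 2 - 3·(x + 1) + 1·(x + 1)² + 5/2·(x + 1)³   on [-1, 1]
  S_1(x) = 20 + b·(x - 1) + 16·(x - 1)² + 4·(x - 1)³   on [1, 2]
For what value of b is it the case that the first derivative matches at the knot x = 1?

31

S_0'(x) = -3 + 2·(x + 1) + 15/2·(x + 1)², so S_0'(1) = 31. On the right, S_1'(1) = b, so b = 31.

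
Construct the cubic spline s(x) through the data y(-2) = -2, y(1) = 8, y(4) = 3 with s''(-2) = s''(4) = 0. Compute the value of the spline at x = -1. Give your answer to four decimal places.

With m_i denoting the second derivative at x_i, h_i = 3, 3, and Δ_i = (y_(i+1) − y_i)/h_i = 10/3, -5/3:
  3·m_0 + 12·m_1 + 3·m_2 = 6(Δ_1 - Δ_0) = -30
Natural end conditions: m_0 = m_2 = 0.
Hence m_0 = 0, m_1 = -5/2, m_2 = 0.
On [-2, 1], s(x) = -2 + 55/12·(x + 2) + 0·(x + 2)² - 5/36·(x + 2)³.
With (x + 2) = 1: s(-1) = 22/9.

2.4444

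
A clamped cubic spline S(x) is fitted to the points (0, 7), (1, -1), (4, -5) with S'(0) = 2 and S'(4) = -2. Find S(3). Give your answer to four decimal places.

With m_i denoting the second derivative at x_i, h_i = 1, 3, and Δ_i = (y_(i+1) − y_i)/h_i = -8, -4/3:
  1·m_0 + 8·m_1 + 3·m_2 = 6(Δ_1 - Δ_0) = 40
Clamped end conditions give two more equations: 2h_0·m_0 + h_0·m_1 = 6(Δ_0 - S'(0)) = -60 and h_1·m_1 + 2h_1·m_2 = 6(S'(4) - Δ_1) = -4.
Solving the tridiagonal system: m_0 = -36, m_1 = 12, m_2 = -20/3.
On [1, 4], S(x) = -1 - 10·(x - 1) + 6·(x - 1)² - 28/27·(x - 1)³.
With (x - 1) = 2: S(3) = -143/27.

-5.2963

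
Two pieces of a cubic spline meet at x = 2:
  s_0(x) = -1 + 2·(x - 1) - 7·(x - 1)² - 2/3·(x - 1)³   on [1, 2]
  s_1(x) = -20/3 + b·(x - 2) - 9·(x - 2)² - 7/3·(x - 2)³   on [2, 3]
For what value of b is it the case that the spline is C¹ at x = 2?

-14

s_0'(x) = 2 - 14·(x - 1) - 2·(x - 1)², so s_0'(2) = -14. On the right, s_1'(2) = b, so b = -14.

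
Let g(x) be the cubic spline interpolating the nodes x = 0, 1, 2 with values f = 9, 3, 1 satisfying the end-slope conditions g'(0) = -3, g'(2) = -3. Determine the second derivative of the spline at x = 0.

With m_i denoting the second derivative at x_i, h_i = 1, 1, and Δ_i = (y_(i+1) − y_i)/h_i = -6, -2:
  1·m_0 + 4·m_1 + 1·m_2 = 6(Δ_1 - Δ_0) = 24
Clamped end conditions give two more equations: 2h_0·m_0 + h_0·m_1 = 6(Δ_0 - g'(0)) = -18 and h_1·m_1 + 2h_1·m_2 = 6(g'(2) - Δ_1) = -6.
Forward elimination and back-substitution give m_0 = -15, m_1 = 12, m_2 = -9.

-15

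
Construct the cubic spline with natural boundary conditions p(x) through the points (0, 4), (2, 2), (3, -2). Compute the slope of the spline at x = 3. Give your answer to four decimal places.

-4.5000

Write M_i for p''(x_i). With h_i = 2, 1 and divided differences Δ_i = -1, -4, the continuity of p' gives the tridiagonal system
  2·M_0 + 6·M_1 + 1·M_2 = 6(Δ_1 - Δ_0) = -18
Natural end conditions: M_0 = M_2 = 0.
Solving: M_0 = 0, M_1 = -3, M_2 = 0.
On [2, 3], p'(x) = b_1 + 2c_1·(x - 2) + 3d_1·(x - 2)² with b_1 = Δ_1 - h_1(2M_1 + M_2)/6 = -3, c_1 = M_1/2 = -3/2, d_1 = (M_2 - M_1)/(6h_1) = 1/2. So p'(3) = -9/2.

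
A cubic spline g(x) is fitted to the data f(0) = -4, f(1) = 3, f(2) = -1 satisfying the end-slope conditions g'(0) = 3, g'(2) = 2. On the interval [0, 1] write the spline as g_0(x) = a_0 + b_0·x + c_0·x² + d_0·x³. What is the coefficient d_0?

Let M_i = g''(x_i). Step sizes h_i = 1, 1; slopes of the chords Δ_i = (y_(i+1) - y_i)/h_i = 7, -4.
  1·M_0 + 4·M_1 + 1·M_2 = 6(Δ_1 - Δ_0) = -66
Clamped end conditions give two more equations: 2h_0·M_0 + h_0·M_1 = 6(Δ_0 - g'(0)) = 24 and h_1·M_1 + 2h_1·M_2 = 6(g'(2) - Δ_1) = 36.
Solving the tridiagonal system: M_0 = 28, M_1 = -32, M_2 = 34.
On [0, 1], with g_0(x) = a_0 + b_0·x + c_0·x² + d_0·x³: c_0 = M_0/2 = 14, d_0 = (M_1 - M_0)/(6h_0) = -10, b_0 = Δ_0 - h_0(2M_0 + M_1)/6 = 3.

-10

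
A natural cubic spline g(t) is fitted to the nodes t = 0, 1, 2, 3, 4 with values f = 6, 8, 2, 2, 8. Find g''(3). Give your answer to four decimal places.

Put m_i = g'' at the i-th knot. Here h = (1, 1, 1, 1) and Δ = (2, -6, 0, 6), so the interior equations h_(i-1)·m_(i-1) + 2(h_(i-1)+h_i)·m_i + h_i·m_(i+1) = 6(Δ_i − Δ_(i-1)) read
  1·m_0 + 4·m_1 + 1·m_2 = 6(Δ_1 - Δ_0) = -48
  1·m_1 + 4·m_2 + 1·m_3 = 6(Δ_2 - Δ_1) = 36
  1·m_2 + 4·m_3 + 1·m_4 = 6(Δ_3 - Δ_2) = 36
Natural end conditions: m_0 = m_4 = 0.
Solving the tridiagonal system: m_0 = 0, m_1 = -207/14, m_2 = 78/7, m_3 = 87/14, m_4 = 0.

6.2143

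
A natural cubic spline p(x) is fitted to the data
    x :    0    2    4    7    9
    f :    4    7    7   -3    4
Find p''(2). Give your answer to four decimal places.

Let M_i = p''(x_i). Step sizes h_i = 2, 2, 3, 2; slopes of the chords Δ_i = (y_(i+1) - y_i)/h_i = 3/2, 0, -10/3, 7/2.
  2·M_0 + 8·M_1 + 2·M_2 = 6(Δ_1 - Δ_0) = -9
  2·M_1 + 10·M_2 + 3·M_3 = 6(Δ_2 - Δ_1) = -20
  3·M_2 + 10·M_3 + 2·M_4 = 6(Δ_3 - Δ_2) = 41
Natural end conditions: M_0 = M_4 = 0.
Solving the tridiagonal system: M_0 = 0, M_1 = -173/688, M_2 = -601/172, M_3 = 1771/344, M_4 = 0.

-0.2515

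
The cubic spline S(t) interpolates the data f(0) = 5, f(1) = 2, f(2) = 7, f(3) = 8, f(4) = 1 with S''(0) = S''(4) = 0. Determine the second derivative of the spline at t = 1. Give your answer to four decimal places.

Put M_i = S'' at the i-th knot. Here h = (1, 1, 1, 1) and Δ = (-3, 5, 1, -7), so the interior equations h_(i-1)·M_(i-1) + 2(h_(i-1)+h_i)·M_i + h_i·M_(i+1) = 6(Δ_i − Δ_(i-1)) read
  1·M_0 + 4·M_1 + 1·M_2 = 6(Δ_1 - Δ_0) = 48
  1·M_1 + 4·M_2 + 1·M_3 = 6(Δ_2 - Δ_1) = -24
  1·M_2 + 4·M_3 + 1·M_4 = 6(Δ_3 - Δ_2) = -48
Natural end conditions: M_0 = M_4 = 0.
Solving: M_0 = 0, M_1 = 96/7, M_2 = -48/7, M_3 = -72/7, M_4 = 0.

13.7143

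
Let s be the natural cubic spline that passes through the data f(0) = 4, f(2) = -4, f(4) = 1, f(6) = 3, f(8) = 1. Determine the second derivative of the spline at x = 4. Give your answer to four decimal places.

Let m_i = s''(x_i). Step sizes h_i = 2, 2, 2, 2; slopes of the chords Δ_i = (y_(i+1) - y_i)/h_i = -4, 5/2, 1, -1.
  2·m_0 + 8·m_1 + 2·m_2 = 6(Δ_1 - Δ_0) = 39
  2·m_1 + 8·m_2 + 2·m_3 = 6(Δ_2 - Δ_1) = -9
  2·m_2 + 8·m_3 + 2·m_4 = 6(Δ_3 - Δ_2) = -12
Natural end conditions: m_0 = m_4 = 0.
Solving: m_0 = 0, m_1 = 87/16, m_2 = -9/4, m_3 = -15/16, m_4 = 0.

-2.2500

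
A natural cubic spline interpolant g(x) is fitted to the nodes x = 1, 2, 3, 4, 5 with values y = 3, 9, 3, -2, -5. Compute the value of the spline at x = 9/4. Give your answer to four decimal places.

8.3320

Write M_i for g''(x_i). With h_i = 1, 1, 1, 1 and divided differences Δ_i = 6, -6, -5, -3, the continuity of g' gives the tridiagonal system
  1·M_0 + 4·M_1 + 1·M_2 = 6(Δ_1 - Δ_0) = -72
  1·M_1 + 4·M_2 + 1·M_3 = 6(Δ_2 - Δ_1) = 6
  1·M_2 + 4·M_3 + 1·M_4 = 6(Δ_3 - Δ_2) = 12
Natural end conditions: M_0 = M_4 = 0.
Solving: M_0 = 0, M_1 = -39/2, M_2 = 6, M_3 = 3/2, M_4 = 0.
On [2, 3], g(x) = 9 - 1/2·(x - 2) - 39/4·(x - 2)² + 17/4·(x - 2)³.
With (x - 2) = 1/4: g(9/4) = 2133/256.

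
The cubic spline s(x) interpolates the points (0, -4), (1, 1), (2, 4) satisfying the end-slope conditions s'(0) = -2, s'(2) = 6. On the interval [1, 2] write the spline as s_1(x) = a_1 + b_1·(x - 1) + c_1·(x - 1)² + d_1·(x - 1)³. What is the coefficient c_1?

-7

With m_i denoting the second derivative at x_i, h_i = 1, 1, and Δ_i = (y_(i+1) − y_i)/h_i = 5, 3:
  1·m_0 + 4·m_1 + 1·m_2 = 6(Δ_1 - Δ_0) = -12
Clamped end conditions give two more equations: 2h_0·m_0 + h_0·m_1 = 6(Δ_0 - s'(0)) = 42 and h_1·m_1 + 2h_1·m_2 = 6(s'(2) - Δ_1) = 18.
Solving the tridiagonal system: m_0 = 28, m_1 = -14, m_2 = 16.
On [1, 2], with s_1(x) = a_1 + b_1·(x - 1) + c_1·(x - 1)² + d_1·(x - 1)³: c_1 = m_1/2 = -7, d_1 = (m_2 - m_1)/(6h_1) = 5, b_1 = Δ_1 - h_1(2m_1 + m_2)/6 = 5.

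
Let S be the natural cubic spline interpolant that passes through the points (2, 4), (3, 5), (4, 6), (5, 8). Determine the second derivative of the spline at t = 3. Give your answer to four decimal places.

Let σ_i = S''(x_i). Step sizes h_i = 1, 1, 1; slopes of the chords Δ_i = (y_(i+1) - y_i)/h_i = 1, 1, 2.
  1·σ_0 + 4·σ_1 + 1·σ_2 = 6(Δ_1 - Δ_0) = 0
  1·σ_1 + 4·σ_2 + 1·σ_3 = 6(Δ_2 - Δ_1) = 6
Natural end conditions: σ_0 = σ_3 = 0.
Forward elimination and back-substitution give σ_0 = 0, σ_1 = -2/5, σ_2 = 8/5, σ_3 = 0.

-0.4000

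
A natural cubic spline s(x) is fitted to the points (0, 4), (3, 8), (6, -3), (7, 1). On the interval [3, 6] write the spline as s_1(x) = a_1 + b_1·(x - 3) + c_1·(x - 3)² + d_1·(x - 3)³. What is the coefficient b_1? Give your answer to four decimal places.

Put M_i = s'' at the i-th knot. Here h = (3, 3, 1) and Δ = (4/3, -11/3, 4), so the interior equations h_(i-1)·M_(i-1) + 2(h_(i-1)+h_i)·M_i + h_i·M_(i+1) = 6(Δ_i − Δ_(i-1)) read
  3·M_0 + 12·M_1 + 3·M_2 = 6(Δ_1 - Δ_0) = -30
  3·M_1 + 8·M_2 + 1·M_3 = 6(Δ_2 - Δ_1) = 46
Natural end conditions: M_0 = M_3 = 0.
Solving: M_0 = 0, M_1 = -126/29, M_2 = 214/29, M_3 = 0.
On [3, 6], with s_1(x) = a_1 + b_1·(x - 3) + c_1·(x - 3)² + d_1·(x - 3)³: c_1 = M_1/2 = -63/29, d_1 = (M_2 - M_1)/(6h_1) = 170/261, b_1 = Δ_1 - h_1(2M_1 + M_2)/6 = -262/87.

-3.0115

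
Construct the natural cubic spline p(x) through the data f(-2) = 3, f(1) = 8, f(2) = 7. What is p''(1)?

Let M_i = p''(x_i). Step sizes h_i = 3, 1; slopes of the chords Δ_i = (y_(i+1) - y_i)/h_i = 5/3, -1.
  3·M_0 + 8·M_1 + 1·M_2 = 6(Δ_1 - Δ_0) = -16
Natural end conditions: M_0 = M_2 = 0.
Forward elimination and back-substitution give M_0 = 0, M_1 = -2, M_2 = 0.

-2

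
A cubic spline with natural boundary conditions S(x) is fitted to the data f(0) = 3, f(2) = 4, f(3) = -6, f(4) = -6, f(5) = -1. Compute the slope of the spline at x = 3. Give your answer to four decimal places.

-6.3779

Let M_i = S''(x_i). Step sizes h_i = 2, 1, 1, 1; slopes of the chords Δ_i = (y_(i+1) - y_i)/h_i = 1/2, -10, 0, 5.
  2·M_0 + 6·M_1 + 1·M_2 = 6(Δ_1 - Δ_0) = -63
  1·M_1 + 4·M_2 + 1·M_3 = 6(Δ_2 - Δ_1) = 60
  1·M_2 + 4·M_3 + 1·M_4 = 6(Δ_3 - Δ_2) = 30
Natural end conditions: M_0 = M_4 = 0.
Hence M_0 = 0, M_1 = -1155/86, M_2 = 756/43, M_3 = 267/86, M_4 = 0.
On [3, 4], S'(x) = b_2 + 2c_2·(x - 3) + 3d_2·(x - 3)² with b_2 = Δ_2 - h_2(2M_2 + M_3)/6 = -1097/172, c_2 = M_2/2 = 378/43, d_2 = (M_3 - M_2)/(6h_2) = -415/172. So S'(3) = -1097/172.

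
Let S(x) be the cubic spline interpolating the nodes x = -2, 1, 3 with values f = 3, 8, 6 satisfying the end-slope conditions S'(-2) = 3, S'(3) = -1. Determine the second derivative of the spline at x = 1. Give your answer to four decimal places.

-1.6000

With M_i denoting the second derivative at x_i, h_i = 3, 2, and Δ_i = (y_(i+1) − y_i)/h_i = 5/3, -1:
  3·M_0 + 10·M_1 + 2·M_2 = 6(Δ_1 - Δ_0) = -16
Clamped end conditions give two more equations: 2h_0·M_0 + h_0·M_1 = 6(Δ_0 - S'(-2)) = -8 and h_1·M_1 + 2h_1·M_2 = 6(S'(3) - Δ_1) = 0.
Hence M_0 = -8/15, M_1 = -8/5, M_2 = 4/5.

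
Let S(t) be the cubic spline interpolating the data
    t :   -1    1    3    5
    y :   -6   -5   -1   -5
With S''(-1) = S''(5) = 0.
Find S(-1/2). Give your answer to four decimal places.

-6.0625

With σ_i denoting the second derivative at x_i, h_i = 2, 2, 2, and Δ_i = (y_(i+1) − y_i)/h_i = 1/2, 2, -2:
  2·σ_0 + 8·σ_1 + 2·σ_2 = 6(Δ_1 - Δ_0) = 9
  2·σ_1 + 8·σ_2 + 2·σ_3 = 6(Δ_2 - Δ_1) = -24
Natural end conditions: σ_0 = σ_3 = 0.
Solving: σ_0 = 0, σ_1 = 2, σ_2 = -7/2, σ_3 = 0.
On [-1, 1], S(t) = -6 - 1/6·(t + 1) + 0·(t + 1)² + 1/6·(t + 1)³.
With (t + 1) = 1/2: S(-1/2) = -97/16.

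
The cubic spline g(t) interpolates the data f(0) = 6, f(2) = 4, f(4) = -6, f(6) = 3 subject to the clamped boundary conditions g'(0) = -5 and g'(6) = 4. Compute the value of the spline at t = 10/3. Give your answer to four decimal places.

-3.6889

Put M_i = g'' at the i-th knot. Here h = (2, 2, 2) and Δ = (-1, -5, 9/2), so the interior equations h_(i-1)·M_(i-1) + 2(h_(i-1)+h_i)·M_i + h_i·M_(i+1) = 6(Δ_i − Δ_(i-1)) read
  2·M_0 + 8·M_1 + 2·M_2 = 6(Δ_1 - Δ_0) = -24
  2·M_1 + 8·M_2 + 2·M_3 = 6(Δ_2 - Δ_1) = 57
Clamped end conditions give two more equations: 2h_0·M_0 + h_0·M_1 = 6(Δ_0 - g'(0)) = 24 and h_2·M_2 + 2h_2·M_3 = 6(g'(6) - Δ_2) = -3.
Hence M_0 = 101/10, M_1 = -41/5, M_2 = 107/10, M_3 = -61/10.
On [2, 4], g(t) = 4 - 31/10·(t - 2) - 41/10·(t - 2)² + 63/40·(t - 2)³.
With (t - 2) = 4/3: g(10/3) = -166/45.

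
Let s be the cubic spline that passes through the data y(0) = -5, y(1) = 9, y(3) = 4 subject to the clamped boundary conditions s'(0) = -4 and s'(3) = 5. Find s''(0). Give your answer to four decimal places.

73.5000

With M_i denoting the second derivative at x_i, h_i = 1, 2, and Δ_i = (y_(i+1) − y_i)/h_i = 14, -5/2:
  1·M_0 + 6·M_1 + 2·M_2 = 6(Δ_1 - Δ_0) = -99
Clamped end conditions give two more equations: 2h_0·M_0 + h_0·M_1 = 6(Δ_0 - s'(0)) = 108 and h_1·M_1 + 2h_1·M_2 = 6(s'(3) - Δ_1) = 45.
Solving: M_0 = 147/2, M_1 = -39, M_2 = 123/4.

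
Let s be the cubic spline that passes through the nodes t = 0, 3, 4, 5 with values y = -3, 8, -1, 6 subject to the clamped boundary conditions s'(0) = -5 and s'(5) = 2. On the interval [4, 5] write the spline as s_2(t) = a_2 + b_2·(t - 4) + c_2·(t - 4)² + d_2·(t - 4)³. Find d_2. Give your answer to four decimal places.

With M_i denoting the second derivative at x_i, h_i = 3, 1, 1, and Δ_i = (y_(i+1) − y_i)/h_i = 11/3, -9, 7:
  3·M_0 + 8·M_1 + 1·M_2 = 6(Δ_1 - Δ_0) = -76
  1·M_1 + 4·M_2 + 1·M_3 = 6(Δ_2 - Δ_1) = 96
Clamped end conditions give two more equations: 2h_0·M_0 + h_0·M_1 = 6(Δ_0 - s'(0)) = 52 and h_2·M_2 + 2h_2·M_3 = 6(s'(5) - Δ_2) = -30.
Solving the tridiagonal system: M_0 = 1690/87, M_1 = -624/29, M_2 = 1098/29, M_3 = -984/29.
On [4, 5], with s_2(t) = a_2 + b_2·(t - 4) + c_2·(t - 4)² + d_2·(t - 4)³: c_2 = M_2/2 = 549/29, d_2 = (M_3 - M_2)/(6h_2) = -347/29, b_2 = Δ_2 - h_2(2M_2 + M_3)/6 = 1/29.

-11.9655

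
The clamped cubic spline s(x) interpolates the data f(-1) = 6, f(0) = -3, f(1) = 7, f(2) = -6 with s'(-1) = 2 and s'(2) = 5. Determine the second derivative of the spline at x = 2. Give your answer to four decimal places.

Write M_i for s''(x_i). With h_i = 1, 1, 1 and divided differences Δ_i = -9, 10, -13, the continuity of s' gives the tridiagonal system
  1·M_0 + 4·M_1 + 1·M_2 = 6(Δ_1 - Δ_0) = 114
  1·M_1 + 4·M_2 + 1·M_3 = 6(Δ_2 - Δ_1) = -138
Clamped end conditions give two more equations: 2h_0·M_0 + h_0·M_1 = 6(Δ_0 - s'(-1)) = -66 and h_2·M_2 + 2h_2·M_3 = 6(s'(2) - Δ_2) = 108.
Solving: M_0 = -322/5, M_1 = 314/5, M_2 = -364/5, M_3 = 452/5.

90.4000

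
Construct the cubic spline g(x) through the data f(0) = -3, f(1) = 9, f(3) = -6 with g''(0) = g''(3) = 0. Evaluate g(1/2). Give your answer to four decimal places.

4.2188

Put m_i = g'' at the i-th knot. Here h = (1, 2) and Δ = (12, -15/2), so the interior equations h_(i-1)·m_(i-1) + 2(h_(i-1)+h_i)·m_i + h_i·m_(i+1) = 6(Δ_i − Δ_(i-1)) read
  1·m_0 + 6·m_1 + 2·m_2 = 6(Δ_1 - Δ_0) = -117
Natural end conditions: m_0 = m_2 = 0.
Hence m_0 = 0, m_1 = -39/2, m_2 = 0.
On [0, 1], g(x) = -3 + 61/4·x + 0·x² - 13/4·x³.
With x = 1/2: g(1/2) = 135/32.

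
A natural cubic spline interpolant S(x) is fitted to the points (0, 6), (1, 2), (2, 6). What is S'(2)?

6

With M_i denoting the second derivative at x_i, h_i = 1, 1, and Δ_i = (y_(i+1) − y_i)/h_i = -4, 4:
  1·M_0 + 4·M_1 + 1·M_2 = 6(Δ_1 - Δ_0) = 48
Natural end conditions: M_0 = M_2 = 0.
Solving the tridiagonal system: M_0 = 0, M_1 = 12, M_2 = 0.
On [1, 2], S'(x) = b_1 + 2c_1·(x - 1) + 3d_1·(x - 1)² with b_1 = Δ_1 - h_1(2M_1 + M_2)/6 = 0, c_1 = M_1/2 = 6, d_1 = (M_2 - M_1)/(6h_1) = -2. So S'(2) = 6.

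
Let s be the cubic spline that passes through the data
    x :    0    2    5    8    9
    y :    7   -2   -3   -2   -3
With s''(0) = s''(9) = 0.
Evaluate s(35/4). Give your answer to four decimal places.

Let M_i = s''(x_i). Step sizes h_i = 2, 3, 3, 1; slopes of the chords Δ_i = (y_(i+1) - y_i)/h_i = -9/2, -1/3, 1/3, -1.
  2·M_0 + 10·M_1 + 3·M_2 = 6(Δ_1 - Δ_0) = 25
  3·M_1 + 12·M_2 + 3·M_3 = 6(Δ_2 - Δ_1) = 4
  3·M_2 + 8·M_3 + 1·M_4 = 6(Δ_3 - Δ_2) = -8
Natural end conditions: M_0 = M_4 = 0.
Hence M_0 = 0, M_1 = 669/266, M_2 = -20/399, M_3 = -261/266, M_4 = 0.
On [8, 9], s(x) = -2 - 179/266·(x - 8) - 261/532·(x - 8)² + 87/532·(x - 8)³.
With (x - 8) = 3/4: s(35/4) = -92327/34048.

-2.7117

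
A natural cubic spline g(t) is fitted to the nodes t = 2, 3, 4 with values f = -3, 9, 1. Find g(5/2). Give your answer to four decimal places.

4.8750

Write M_i for g''(x_i). With h_i = 1, 1 and divided differences Δ_i = 12, -8, the continuity of g' gives the tridiagonal system
  1·M_0 + 4·M_1 + 1·M_2 = 6(Δ_1 - Δ_0) = -120
Natural end conditions: M_0 = M_2 = 0.
Solving: M_0 = 0, M_1 = -30, M_2 = 0.
On [2, 3], g(t) = -3 + 17·(t - 2) + 0·(t - 2)² - 5·(t - 2)³.
With (t - 2) = 1/2: g(5/2) = 39/8.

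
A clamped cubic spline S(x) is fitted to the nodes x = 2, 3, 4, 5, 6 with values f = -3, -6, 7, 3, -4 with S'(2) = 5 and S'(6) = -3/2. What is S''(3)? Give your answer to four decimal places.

With m_i denoting the second derivative at x_i, h_i = 1, 1, 1, 1, and Δ_i = (y_(i+1) − y_i)/h_i = -3, 13, -4, -7:
  1·m_0 + 4·m_1 + 1·m_2 = 6(Δ_1 - Δ_0) = 96
  1·m_1 + 4·m_2 + 1·m_3 = 6(Δ_2 - Δ_1) = -102
  1·m_2 + 4·m_3 + 1·m_4 = 6(Δ_3 - Δ_2) = -18
Clamped end conditions give two more equations: 2h_0·m_0 + h_0·m_1 = 6(Δ_0 - S'(2)) = -48 and h_3·m_3 + 2h_3·m_4 = 6(S'(6) - Δ_3) = 33.
Solving the tridiagonal system: m_0 = -2599/56, m_1 = 1255/28, m_2 = -295/8, m_3 = 19/28, m_4 = 905/56.

44.8214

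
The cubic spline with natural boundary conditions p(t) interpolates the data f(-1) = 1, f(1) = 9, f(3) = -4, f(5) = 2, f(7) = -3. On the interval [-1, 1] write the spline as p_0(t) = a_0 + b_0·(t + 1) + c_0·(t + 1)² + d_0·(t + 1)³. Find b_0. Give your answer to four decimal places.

7.5893

Write M_i for p''(x_i). With h_i = 2, 2, 2, 2 and divided differences Δ_i = 4, -13/2, 3, -5/2, the continuity of p' gives the tridiagonal system
  2·M_0 + 8·M_1 + 2·M_2 = 6(Δ_1 - Δ_0) = -63
  2·M_1 + 8·M_2 + 2·M_3 = 6(Δ_2 - Δ_1) = 57
  2·M_2 + 8·M_3 + 2·M_4 = 6(Δ_3 - Δ_2) = -33
Natural end conditions: M_0 = M_4 = 0.
Solving the tridiagonal system: M_0 = 0, M_1 = -603/56, M_2 = 81/7, M_3 = -393/56, M_4 = 0.
On [-1, 1], with p_0(t) = a_0 + b_0·(t + 1) + c_0·(t + 1)² + d_0·(t + 1)³: c_0 = M_0/2 = 0, d_0 = (M_1 - M_0)/(6h_0) = -201/224, b_0 = Δ_0 - h_0(2M_0 + M_1)/6 = 425/56.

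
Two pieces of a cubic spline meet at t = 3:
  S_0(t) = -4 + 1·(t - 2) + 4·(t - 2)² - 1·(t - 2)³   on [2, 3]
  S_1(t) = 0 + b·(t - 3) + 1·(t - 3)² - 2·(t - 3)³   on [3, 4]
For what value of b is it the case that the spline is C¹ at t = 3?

S_0'(t) = 1 + 8·(t - 2) - 3·(t - 2)², so S_0'(3) = 6. On the right, S_1'(3) = b, so b = 6.

6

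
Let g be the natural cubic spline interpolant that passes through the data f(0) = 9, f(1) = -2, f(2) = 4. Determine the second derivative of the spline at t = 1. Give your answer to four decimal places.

25.5000

Put σ_i = g'' at the i-th knot. Here h = (1, 1) and Δ = (-11, 6), so the interior equations h_(i-1)·σ_(i-1) + 2(h_(i-1)+h_i)·σ_i + h_i·σ_(i+1) = 6(Δ_i − Δ_(i-1)) read
  1·σ_0 + 4·σ_1 + 1·σ_2 = 6(Δ_1 - Δ_0) = 102
Natural end conditions: σ_0 = σ_2 = 0.
Solving: σ_0 = 0, σ_1 = 51/2, σ_2 = 0.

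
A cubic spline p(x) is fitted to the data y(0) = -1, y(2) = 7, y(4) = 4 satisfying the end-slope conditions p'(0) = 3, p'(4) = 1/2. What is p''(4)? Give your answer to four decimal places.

6.5000

Put σ_i = p'' at the i-th knot. Here h = (2, 2) and Δ = (4, -3/2), so the interior equations h_(i-1)·σ_(i-1) + 2(h_(i-1)+h_i)·σ_i + h_i·σ_(i+1) = 6(Δ_i − Δ_(i-1)) read
  2·σ_0 + 8·σ_1 + 2·σ_2 = 6(Δ_1 - Δ_0) = -33
Clamped end conditions give two more equations: 2h_0·σ_0 + h_0·σ_1 = 6(Δ_0 - p'(0)) = 6 and h_1·σ_1 + 2h_1·σ_2 = 6(p'(4) - Δ_1) = 12.
Forward elimination and back-substitution give σ_0 = 5, σ_1 = -7, σ_2 = 13/2.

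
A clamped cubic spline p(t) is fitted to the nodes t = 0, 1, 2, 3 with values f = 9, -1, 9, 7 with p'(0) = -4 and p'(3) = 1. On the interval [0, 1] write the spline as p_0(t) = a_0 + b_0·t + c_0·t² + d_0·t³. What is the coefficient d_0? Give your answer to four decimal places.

With σ_i denoting the second derivative at x_i, h_i = 1, 1, 1, and Δ_i = (y_(i+1) − y_i)/h_i = -10, 10, -2:
  1·σ_0 + 4·σ_1 + 1·σ_2 = 6(Δ_1 - Δ_0) = 120
  1·σ_1 + 4·σ_2 + 1·σ_3 = 6(Δ_2 - Δ_1) = -72
Clamped end conditions give two more equations: 2h_0·σ_0 + h_0·σ_1 = 6(Δ_0 - p'(0)) = -36 and h_2·σ_2 + 2h_2·σ_3 = 6(p'(3) - Δ_2) = 18.
Solving: σ_0 = -646/15, σ_1 = 752/15, σ_2 = -562/15, σ_3 = 416/15.
On [0, 1], with p_0(t) = a_0 + b_0·t + c_0·t² + d_0·t³: c_0 = σ_0/2 = -323/15, d_0 = (σ_1 - σ_0)/(6h_0) = 233/15, b_0 = Δ_0 - h_0(2σ_0 + σ_1)/6 = -4.

15.5333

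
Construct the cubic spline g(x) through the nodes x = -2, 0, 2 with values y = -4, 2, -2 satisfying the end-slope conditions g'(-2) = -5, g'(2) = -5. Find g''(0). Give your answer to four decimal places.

-7.5000

Let M_i = g''(x_i). Step sizes h_i = 2, 2; slopes of the chords Δ_i = (y_(i+1) - y_i)/h_i = 3, -2.
  2·M_0 + 8·M_1 + 2·M_2 = 6(Δ_1 - Δ_0) = -30
Clamped end conditions give two more equations: 2h_0·M_0 + h_0·M_1 = 6(Δ_0 - g'(-2)) = 48 and h_1·M_1 + 2h_1·M_2 = 6(g'(2) - Δ_1) = -18.
Forward elimination and back-substitution give M_0 = 63/4, M_1 = -15/2, M_2 = -3/4.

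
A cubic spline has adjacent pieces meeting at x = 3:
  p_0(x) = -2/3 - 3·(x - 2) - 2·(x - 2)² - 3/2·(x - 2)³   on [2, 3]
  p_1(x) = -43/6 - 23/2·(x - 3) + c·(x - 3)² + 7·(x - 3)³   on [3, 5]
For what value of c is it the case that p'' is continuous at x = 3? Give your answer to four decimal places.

-6.5000

p_0''(x) = -4 - 9·(x - 2), so p_0''(3) = -13. On the right, p_1''(3) = 2c, so c = -13/2.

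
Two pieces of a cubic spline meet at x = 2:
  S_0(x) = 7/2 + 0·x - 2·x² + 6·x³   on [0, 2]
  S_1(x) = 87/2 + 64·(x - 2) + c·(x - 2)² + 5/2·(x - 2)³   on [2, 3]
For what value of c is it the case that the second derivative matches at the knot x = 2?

34

S_0''(x) = -4 + 36·x, so S_0''(2) = 68. On the right, S_1''(2) = 2c, so c = 34.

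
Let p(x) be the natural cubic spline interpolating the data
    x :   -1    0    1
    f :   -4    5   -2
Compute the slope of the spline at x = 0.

Write σ_i for p''(x_i). With h_i = 1, 1 and divided differences Δ_i = 9, -7, the continuity of p' gives the tridiagonal system
  1·σ_0 + 4·σ_1 + 1·σ_2 = 6(Δ_1 - Δ_0) = -96
Natural end conditions: σ_0 = σ_2 = 0.
Solving the tridiagonal system: σ_0 = 0, σ_1 = -24, σ_2 = 0.
On [0, 1], p'(x) = b_1 + 2c_1·x + 3d_1·x² with b_1 = Δ_1 - h_1(2σ_1 + σ_2)/6 = 1, c_1 = σ_1/2 = -12, d_1 = (σ_2 - σ_1)/(6h_1) = 4. So p'(0) = 1.

1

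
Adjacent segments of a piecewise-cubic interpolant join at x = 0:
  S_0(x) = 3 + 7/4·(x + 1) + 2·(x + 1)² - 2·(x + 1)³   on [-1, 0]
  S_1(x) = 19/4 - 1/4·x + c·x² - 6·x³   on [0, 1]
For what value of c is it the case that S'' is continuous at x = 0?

S_0''(x) = 4 - 12·(x + 1), so S_0''(0) = -8. On the right, S_1''(0) = 2c, so c = -4.

-4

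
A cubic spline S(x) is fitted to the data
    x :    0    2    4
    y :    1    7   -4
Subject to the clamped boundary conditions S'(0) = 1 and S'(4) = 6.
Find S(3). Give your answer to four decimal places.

-0.9063

With M_i denoting the second derivative at x_i, h_i = 2, 2, and Δ_i = (y_(i+1) − y_i)/h_i = 3, -11/2:
  2·M_0 + 8·M_1 + 2·M_2 = 6(Δ_1 - Δ_0) = -51
Clamped end conditions give two more equations: 2h_0·M_0 + h_0·M_1 = 6(Δ_0 - S'(0)) = 12 and h_1·M_1 + 2h_1·M_2 = 6(S'(4) - Δ_1) = 69.
Solving the tridiagonal system: M_0 = 85/8, M_1 = -61/4, M_2 = 199/8.
On [2, 4], S(x) = 7 - 29/8·(x - 2) - 61/8·(x - 2)² + 107/32·(x - 2)³.
With (x - 2) = 1: S(3) = -29/32.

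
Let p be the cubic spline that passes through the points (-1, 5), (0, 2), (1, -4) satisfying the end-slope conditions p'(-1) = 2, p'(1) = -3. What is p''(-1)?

-13

With σ_i denoting the second derivative at x_i, h_i = 1, 1, and Δ_i = (y_(i+1) − y_i)/h_i = -3, -6:
  1·σ_0 + 4·σ_1 + 1·σ_2 = 6(Δ_1 - Δ_0) = -18
Clamped end conditions give two more equations: 2h_0·σ_0 + h_0·σ_1 = 6(Δ_0 - p'(-1)) = -30 and h_1·σ_1 + 2h_1·σ_2 = 6(p'(1) - Δ_1) = 18.
Solving: σ_0 = -13, σ_1 = -4, σ_2 = 11.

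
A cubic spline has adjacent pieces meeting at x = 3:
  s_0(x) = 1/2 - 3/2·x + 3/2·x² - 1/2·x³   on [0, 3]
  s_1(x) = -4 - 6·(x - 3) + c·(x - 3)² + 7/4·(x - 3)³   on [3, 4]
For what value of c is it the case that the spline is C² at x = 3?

-3

s_0''(x) = 3 - 3·x, so s_0''(3) = -6. On the right, s_1''(3) = 2c, so c = -3.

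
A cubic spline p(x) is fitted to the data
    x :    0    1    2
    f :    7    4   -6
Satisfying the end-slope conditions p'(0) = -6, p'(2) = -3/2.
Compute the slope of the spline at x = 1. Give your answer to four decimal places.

Write σ_i for p''(x_i). With h_i = 1, 1 and divided differences Δ_i = -3, -10, the continuity of p' gives the tridiagonal system
  1·σ_0 + 4·σ_1 + 1·σ_2 = 6(Δ_1 - Δ_0) = -42
Clamped end conditions give two more equations: 2h_0·σ_0 + h_0·σ_1 = 6(Δ_0 - p'(0)) = 18 and h_1·σ_1 + 2h_1·σ_2 = 6(p'(2) - Δ_1) = 51.
Solving: σ_0 = 87/4, σ_1 = -51/2, σ_2 = 153/4.
On [1, 2], p'(x) = b_1 + 2c_1·(x - 1) + 3d_1·(x - 1)² with b_1 = Δ_1 - h_1(2σ_1 + σ_2)/6 = -63/8, c_1 = σ_1/2 = -51/4, d_1 = (σ_2 - σ_1)/(6h_1) = 85/8. So p'(1) = -63/8.

-7.8750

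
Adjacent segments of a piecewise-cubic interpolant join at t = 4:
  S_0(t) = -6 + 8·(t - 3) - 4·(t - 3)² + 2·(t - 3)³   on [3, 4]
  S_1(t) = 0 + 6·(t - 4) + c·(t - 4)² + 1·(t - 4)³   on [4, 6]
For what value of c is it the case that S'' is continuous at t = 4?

S_0''(t) = -8 + 12·(t - 3), so S_0''(4) = 4. On the right, S_1''(4) = 2c, so c = 2.

2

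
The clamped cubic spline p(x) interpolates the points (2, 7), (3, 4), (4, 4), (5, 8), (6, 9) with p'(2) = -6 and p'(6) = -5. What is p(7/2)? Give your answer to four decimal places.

3.5603

Let σ_i = p''(x_i). Step sizes h_i = 1, 1, 1, 1; slopes of the chords Δ_i = (y_(i+1) - y_i)/h_i = -3, 0, 4, 1.
  1·σ_0 + 4·σ_1 + 1·σ_2 = 6(Δ_1 - Δ_0) = 18
  1·σ_1 + 4·σ_2 + 1·σ_3 = 6(Δ_2 - Δ_1) = 24
  1·σ_2 + 4·σ_3 + 1·σ_4 = 6(Δ_3 - Δ_2) = -18
Clamped end conditions give two more equations: 2h_0·σ_0 + h_0·σ_1 = 6(Δ_0 - p'(2)) = 18 and h_3·σ_3 + 2h_3·σ_4 = 6(p'(6) - Δ_3) = -36.
Hence σ_0 = 241/28, σ_1 = 11/14, σ_2 = 25/4, σ_3 = -25/14, σ_4 = -479/28.
On [3, 4], p(x) = 4 - 73/56·(x - 3) + 11/28·(x - 3)² + 51/56·(x - 3)³.
With (x - 3) = 1/2: p(7/2) = 1595/448.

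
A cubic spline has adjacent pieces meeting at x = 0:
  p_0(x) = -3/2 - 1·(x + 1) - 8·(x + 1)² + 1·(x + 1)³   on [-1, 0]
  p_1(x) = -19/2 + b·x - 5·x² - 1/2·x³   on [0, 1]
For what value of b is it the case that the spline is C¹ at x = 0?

-14

p_0'(x) = -1 - 16·(x + 1) + 3·(x + 1)², so p_0'(0) = -14. On the right, p_1'(0) = b, so b = -14.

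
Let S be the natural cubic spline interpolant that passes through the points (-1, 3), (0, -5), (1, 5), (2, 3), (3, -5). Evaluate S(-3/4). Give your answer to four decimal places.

With m_i denoting the second derivative at x_i, h_i = 1, 1, 1, 1, and Δ_i = (y_(i+1) − y_i)/h_i = -8, 10, -2, -8:
  1·m_0 + 4·m_1 + 1·m_2 = 6(Δ_1 - Δ_0) = 108
  1·m_1 + 4·m_2 + 1·m_3 = 6(Δ_2 - Δ_1) = -72
  1·m_2 + 4·m_3 + 1·m_4 = 6(Δ_3 - Δ_2) = -36
Natural end conditions: m_0 = m_4 = 0.
Forward elimination and back-substitution give m_0 = 0, m_1 = 234/7, m_2 = -180/7, m_3 = -18/7, m_4 = 0.
On [-1, 0], S(t) = 3 - 95/7·(t + 1) + 0·(t + 1)² + 39/7·(t + 1)³.
With (t + 1) = 1/4: S(-3/4) = -137/448.

-0.3058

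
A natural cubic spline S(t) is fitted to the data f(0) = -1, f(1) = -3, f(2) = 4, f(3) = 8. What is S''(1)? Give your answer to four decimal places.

15.6000

With σ_i denoting the second derivative at x_i, h_i = 1, 1, 1, and Δ_i = (y_(i+1) − y_i)/h_i = -2, 7, 4:
  1·σ_0 + 4·σ_1 + 1·σ_2 = 6(Δ_1 - Δ_0) = 54
  1·σ_1 + 4·σ_2 + 1·σ_3 = 6(Δ_2 - Δ_1) = -18
Natural end conditions: σ_0 = σ_3 = 0.
Solving the tridiagonal system: σ_0 = 0, σ_1 = 78/5, σ_2 = -42/5, σ_3 = 0.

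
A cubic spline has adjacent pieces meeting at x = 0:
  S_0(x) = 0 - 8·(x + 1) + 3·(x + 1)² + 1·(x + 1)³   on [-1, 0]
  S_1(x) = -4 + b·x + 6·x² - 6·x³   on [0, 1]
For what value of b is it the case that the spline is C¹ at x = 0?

1

S_0'(x) = -8 + 6·(x + 1) + 3·(x + 1)², so S_0'(0) = 1. On the right, S_1'(0) = b, so b = 1.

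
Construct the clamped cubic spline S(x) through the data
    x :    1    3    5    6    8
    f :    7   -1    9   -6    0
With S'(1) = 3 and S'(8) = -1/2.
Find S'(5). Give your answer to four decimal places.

With σ_i denoting the second derivative at x_i, h_i = 2, 2, 1, 2, and Δ_i = (y_(i+1) − y_i)/h_i = -4, 5, -15, 3:
  2·σ_0 + 8·σ_1 + 2·σ_2 = 6(Δ_1 - Δ_0) = 54
  2·σ_1 + 6·σ_2 + 1·σ_3 = 6(Δ_2 - Δ_1) = -120
  1·σ_2 + 6·σ_3 + 2·σ_4 = 6(Δ_3 - Δ_2) = 108
Clamped end conditions give two more equations: 2h_0·σ_0 + h_0·σ_1 = 6(Δ_0 - S'(1)) = -42 and h_3·σ_3 + 2h_3·σ_4 = 6(S'(8) - Δ_3) = -21.
Solving the tridiagonal system: σ_0 = -2485/122, σ_1 = 1204/61, σ_2 = -3853/122, σ_3 = 1831/61, σ_4 = -4943/244.
On [5, 6], S'(x) = b_2 + 2c_2·(x - 5) + 3d_2·(x - 5)² with b_2 = Δ_2 - h_2(2σ_2 + σ_3)/6 = -578/61, c_2 = σ_2/2 = -3853/244, d_2 = (σ_3 - σ_2)/(6h_2) = 2505/244. So S'(5) = -578/61.

-9.4754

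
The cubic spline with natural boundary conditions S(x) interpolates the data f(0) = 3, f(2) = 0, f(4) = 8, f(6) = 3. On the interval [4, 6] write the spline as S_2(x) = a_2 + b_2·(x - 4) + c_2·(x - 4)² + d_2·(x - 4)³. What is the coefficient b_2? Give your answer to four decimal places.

Put m_i = S'' at the i-th knot. Here h = (2, 2, 2) and Δ = (-3/2, 4, -5/2), so the interior equations h_(i-1)·m_(i-1) + 2(h_(i-1)+h_i)·m_i + h_i·m_(i+1) = 6(Δ_i − Δ_(i-1)) read
  2·m_0 + 8·m_1 + 2·m_2 = 6(Δ_1 - Δ_0) = 33
  2·m_1 + 8·m_2 + 2·m_3 = 6(Δ_2 - Δ_1) = -39
Natural end conditions: m_0 = m_3 = 0.
Hence m_0 = 0, m_1 = 57/10, m_2 = -63/10, m_3 = 0.
On [4, 6], with S_2(x) = a_2 + b_2·(x - 4) + c_2·(x - 4)² + d_2·(x - 4)³: c_2 = m_2/2 = -63/20, d_2 = (m_3 - m_2)/(6h_2) = 21/40, b_2 = Δ_2 - h_2(2m_2 + m_3)/6 = 17/10.

1.7000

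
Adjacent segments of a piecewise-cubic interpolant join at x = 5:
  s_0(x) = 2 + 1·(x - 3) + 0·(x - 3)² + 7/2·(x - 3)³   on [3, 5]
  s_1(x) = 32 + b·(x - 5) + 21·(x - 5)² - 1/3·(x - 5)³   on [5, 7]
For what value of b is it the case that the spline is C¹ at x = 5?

43

s_0'(x) = 1 + 0·(x - 3) + 21/2·(x - 3)², so s_0'(5) = 43. On the right, s_1'(5) = b, so b = 43.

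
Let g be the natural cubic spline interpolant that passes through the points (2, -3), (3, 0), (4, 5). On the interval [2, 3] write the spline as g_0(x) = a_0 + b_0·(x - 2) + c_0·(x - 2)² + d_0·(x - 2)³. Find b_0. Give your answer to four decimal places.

Write M_i for g''(x_i). With h_i = 1, 1 and divided differences Δ_i = 3, 5, the continuity of g' gives the tridiagonal system
  1·M_0 + 4·M_1 + 1·M_2 = 6(Δ_1 - Δ_0) = 12
Natural end conditions: M_0 = M_2 = 0.
Solving the tridiagonal system: M_0 = 0, M_1 = 3, M_2 = 0.
On [2, 3], with g_0(x) = a_0 + b_0·(x - 2) + c_0·(x - 2)² + d_0·(x - 2)³: c_0 = M_0/2 = 0, d_0 = (M_1 - M_0)/(6h_0) = 1/2, b_0 = Δ_0 - h_0(2M_0 + M_1)/6 = 5/2.

2.5000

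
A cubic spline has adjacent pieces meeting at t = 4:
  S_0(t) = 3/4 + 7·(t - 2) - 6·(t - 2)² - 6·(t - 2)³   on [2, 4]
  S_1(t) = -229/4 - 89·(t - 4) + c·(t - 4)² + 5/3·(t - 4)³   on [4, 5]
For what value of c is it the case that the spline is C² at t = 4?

S_0''(t) = -12 - 36·(t - 2), so S_0''(4) = -84. On the right, S_1''(4) = 2c, so c = -42.

-42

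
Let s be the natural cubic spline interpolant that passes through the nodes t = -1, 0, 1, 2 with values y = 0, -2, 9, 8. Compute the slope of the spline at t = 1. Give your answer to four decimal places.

With m_i denoting the second derivative at x_i, h_i = 1, 1, 1, and Δ_i = (y_(i+1) − y_i)/h_i = -2, 11, -1:
  1·m_0 + 4·m_1 + 1·m_2 = 6(Δ_1 - Δ_0) = 78
  1·m_1 + 4·m_2 + 1·m_3 = 6(Δ_2 - Δ_1) = -72
Natural end conditions: m_0 = m_3 = 0.
Solving: m_0 = 0, m_1 = 128/5, m_2 = -122/5, m_3 = 0.
On [1, 2], s'(t) = b_2 + 2c_2·(t - 1) + 3d_2·(t - 1)² with b_2 = Δ_2 - h_2(2m_2 + m_3)/6 = 107/15, c_2 = m_2/2 = -61/5, d_2 = (m_3 - m_2)/(6h_2) = 61/15. So s'(1) = 107/15.

7.1333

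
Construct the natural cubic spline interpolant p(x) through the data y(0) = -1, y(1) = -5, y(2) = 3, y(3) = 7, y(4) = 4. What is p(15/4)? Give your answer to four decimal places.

Let m_i = p''(x_i). Step sizes h_i = 1, 1, 1, 1; slopes of the chords Δ_i = (y_(i+1) - y_i)/h_i = -4, 8, 4, -3.
  1·m_0 + 4·m_1 + 1·m_2 = 6(Δ_1 - Δ_0) = 72
  1·m_1 + 4·m_2 + 1·m_3 = 6(Δ_2 - Δ_1) = -24
  1·m_2 + 4·m_3 + 1·m_4 = 6(Δ_3 - Δ_2) = -42
Natural end conditions: m_0 = m_4 = 0.
Forward elimination and back-substitution give m_0 = 0, m_1 = 81/4, m_2 = -9, m_3 = -33/4, m_4 = 0.
On [3, 4], p(x) = 7 - 1/4·(x - 3) - 33/8·(x - 3)² + 11/8·(x - 3)³.
With (x - 3) = 3/4: p(15/4) = 2597/512.

5.0723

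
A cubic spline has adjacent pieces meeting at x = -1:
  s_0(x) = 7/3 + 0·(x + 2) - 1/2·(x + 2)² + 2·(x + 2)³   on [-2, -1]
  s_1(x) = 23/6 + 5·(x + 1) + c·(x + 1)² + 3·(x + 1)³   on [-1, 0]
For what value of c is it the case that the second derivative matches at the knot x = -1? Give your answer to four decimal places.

5.5000

s_0''(x) = -1 + 12·(x + 2), so s_0''(-1) = 11. On the right, s_1''(-1) = 2c, so c = 11/2.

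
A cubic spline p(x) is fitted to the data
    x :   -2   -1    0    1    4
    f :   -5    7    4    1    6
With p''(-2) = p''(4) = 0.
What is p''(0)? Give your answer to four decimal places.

5.2414

Put m_i = p'' at the i-th knot. Here h = (1, 1, 1, 3) and Δ = (12, -3, -3, 5/3), so the interior equations h_(i-1)·m_(i-1) + 2(h_(i-1)+h_i)·m_i + h_i·m_(i+1) = 6(Δ_i − Δ_(i-1)) read
  1·m_0 + 4·m_1 + 1·m_2 = 6(Δ_1 - Δ_0) = -90
  1·m_1 + 4·m_2 + 1·m_3 = 6(Δ_2 - Δ_1) = 0
  1·m_2 + 8·m_3 + 3·m_4 = 6(Δ_3 - Δ_2) = 28
Natural end conditions: m_0 = m_4 = 0.
Solving the tridiagonal system: m_0 = 0, m_1 = -1381/58, m_2 = 152/29, m_3 = 165/58, m_4 = 0.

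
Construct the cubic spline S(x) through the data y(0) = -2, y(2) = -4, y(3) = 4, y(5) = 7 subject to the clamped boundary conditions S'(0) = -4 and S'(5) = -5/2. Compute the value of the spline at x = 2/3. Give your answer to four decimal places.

-4.5556

With σ_i denoting the second derivative at x_i, h_i = 2, 1, 2, and Δ_i = (y_(i+1) − y_i)/h_i = -1, 8, 3/2:
  2·σ_0 + 6·σ_1 + 1·σ_2 = 6(Δ_1 - Δ_0) = 54
  1·σ_1 + 6·σ_2 + 2·σ_3 = 6(Δ_2 - Δ_1) = -39
Clamped end conditions give two more equations: 2h_0·σ_0 + h_0·σ_1 = 6(Δ_0 - S'(0)) = 18 and h_2·σ_2 + 2h_2·σ_3 = 6(S'(5) - Δ_2) = -24.
Solving: σ_0 = -3/4, σ_1 = 21/2, σ_2 = -15/2, σ_3 = -9/4.
On [0, 2], S(x) = -2 - 4·x - 3/8·x² + 15/16·x³.
With x = 2/3: S(2/3) = -41/9.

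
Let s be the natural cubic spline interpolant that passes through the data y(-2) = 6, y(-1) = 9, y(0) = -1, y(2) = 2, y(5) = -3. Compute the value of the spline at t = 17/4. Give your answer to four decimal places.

Put m_i = s'' at the i-th knot. Here h = (1, 1, 2, 3) and Δ = (3, -10, 3/2, -5/3), so the interior equations h_(i-1)·m_(i-1) + 2(h_(i-1)+h_i)·m_i + h_i·m_(i+1) = 6(Δ_i − Δ_(i-1)) read
  1·m_0 + 4·m_1 + 1·m_2 = 6(Δ_1 - Δ_0) = -78
  1·m_1 + 6·m_2 + 2·m_3 = 6(Δ_2 - Δ_1) = 69
  2·m_2 + 10·m_3 + 3·m_4 = 6(Δ_3 - Δ_2) = -19
Natural end conditions: m_0 = m_4 = 0.
Hence m_0 = 0, m_1 = -2548/107, m_2 = 1846/107, m_3 = -1145/214, m_4 = 0.
On [2, 5], s(t) = 2 + 2365/642·(t - 2) - 1145/428·(t - 2)² + 1145/3852·(t - 2)³.
With (t - 2) = 9/4: s(17/4) = 3589/27392.

0.1310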